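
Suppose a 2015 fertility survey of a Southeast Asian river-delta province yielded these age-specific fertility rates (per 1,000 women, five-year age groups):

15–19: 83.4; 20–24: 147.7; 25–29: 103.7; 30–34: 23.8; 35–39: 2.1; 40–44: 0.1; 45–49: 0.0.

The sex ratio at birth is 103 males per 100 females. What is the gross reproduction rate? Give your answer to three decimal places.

Proportion female at birth = 100 / (100 + 103) = 0.49261.
Sum of ASFRs = 83.4 + 147.7 + 103.7 + 23.8 + 2.1 + 0.1 + 0.0 = 360.8
TFR = 5 × 360.8 / 1000 = 1.804
GRR = 0.49261 × 1.804 = 0.88867

0.889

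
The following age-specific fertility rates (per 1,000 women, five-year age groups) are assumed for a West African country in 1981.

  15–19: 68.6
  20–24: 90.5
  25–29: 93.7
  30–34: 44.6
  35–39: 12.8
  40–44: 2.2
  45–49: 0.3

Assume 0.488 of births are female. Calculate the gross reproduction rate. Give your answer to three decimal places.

Proportion female at birth = 0.488.
Sum of ASFRs = 68.6 + 90.5 + 93.7 + 44.6 + 12.8 + 2.2 + 0.3 = 312.7
TFR = 5 × 312.7 / 1000 = 1.5635
GRR = 0.488 × 1.5635 = 0.76299

0.763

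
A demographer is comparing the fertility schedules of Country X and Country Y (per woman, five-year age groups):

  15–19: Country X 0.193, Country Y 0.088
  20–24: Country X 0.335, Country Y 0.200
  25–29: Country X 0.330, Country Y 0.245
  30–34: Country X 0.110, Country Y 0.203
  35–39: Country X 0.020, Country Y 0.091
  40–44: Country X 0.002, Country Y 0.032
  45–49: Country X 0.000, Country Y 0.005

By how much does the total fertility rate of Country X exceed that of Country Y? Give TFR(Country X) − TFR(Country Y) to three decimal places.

0.630

Country X:
  Sum of ASFRs = 0.193 + 0.335 + 0.330 + 0.110 + 0.020 + 0.002 + 0.000 = 0.990
  TFR = 5 × 0.990 = 4.95
Country Y:
  Sum of ASFRs = 0.088 + 0.200 + 0.245 + 0.203 + 0.091 + 0.032 + 0.005 = 0.864
  TFR = 5 × 0.864 = 4.32
Difference = 4.95 − 4.32 = 0.63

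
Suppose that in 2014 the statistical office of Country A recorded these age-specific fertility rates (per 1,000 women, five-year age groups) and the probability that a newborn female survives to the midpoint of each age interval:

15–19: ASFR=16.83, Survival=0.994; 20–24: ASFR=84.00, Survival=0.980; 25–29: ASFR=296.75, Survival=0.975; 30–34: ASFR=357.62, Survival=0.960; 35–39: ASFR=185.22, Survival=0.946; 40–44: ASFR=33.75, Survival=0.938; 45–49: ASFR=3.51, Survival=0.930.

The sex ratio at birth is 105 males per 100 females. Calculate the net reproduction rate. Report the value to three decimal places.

Proportion female at birth = 100 / (100 + 105) = 0.48780.
Survival-weighted fertility by age (5·fₓ·Sₓ):
  15–19: 5 × 16.83/1000 × 0.994 = 0.08365
  20–24: 5 × 84.00/1000 × 0.980 = 0.41160
  25–29: 5 × 296.75/1000 × 0.975 = 1.44666
  30–34: 5 × 357.62/1000 × 0.960 = 1.71658
  35–39: 5 × 185.22/1000 × 0.946 = 0.87609
  40–44: 5 × 33.75/1000 × 0.938 = 0.15829
  45–49: 5 × 3.51/1000 × 0.930 = 0.01632
Sum = 4.70919
NRR = 0.48780 × 4.70919 = 2.29714

2.297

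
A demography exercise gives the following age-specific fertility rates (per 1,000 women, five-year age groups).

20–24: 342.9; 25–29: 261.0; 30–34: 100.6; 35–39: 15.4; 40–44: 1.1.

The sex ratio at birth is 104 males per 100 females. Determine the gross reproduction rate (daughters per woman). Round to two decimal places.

1.77

Proportion female at birth = 100 / (100 + 104) = 0.49020.
Sum of ASFRs = 342.9 + 261.0 + 100.6 + 15.4 + 1.1 = 721.0
TFR = 5 × 721.0 / 1000 = 3.605
GRR = 0.49020 × 3.605 = 1.76717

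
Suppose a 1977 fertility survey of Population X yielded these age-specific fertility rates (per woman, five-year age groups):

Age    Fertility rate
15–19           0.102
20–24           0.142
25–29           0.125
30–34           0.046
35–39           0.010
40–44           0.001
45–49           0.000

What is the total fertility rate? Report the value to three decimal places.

Sum of ASFRs = 0.102 + 0.142 + 0.125 + 0.046 + 0.010 + 0.001 + 0.000 = 0.426
TFR = 5 × 0.426 = 2.13

2.130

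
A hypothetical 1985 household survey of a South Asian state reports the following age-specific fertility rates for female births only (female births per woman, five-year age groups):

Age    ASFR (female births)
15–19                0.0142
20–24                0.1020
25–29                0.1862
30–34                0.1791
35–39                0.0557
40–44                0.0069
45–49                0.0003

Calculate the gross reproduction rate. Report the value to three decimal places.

2.722

Sum of female ASFRs = 0.0142 + 0.1020 + 0.1862 + 0.1791 + 0.0557 + 0.0069 + 0.0003 = 0.5444
GRR = 5 × 0.5444 = 2.722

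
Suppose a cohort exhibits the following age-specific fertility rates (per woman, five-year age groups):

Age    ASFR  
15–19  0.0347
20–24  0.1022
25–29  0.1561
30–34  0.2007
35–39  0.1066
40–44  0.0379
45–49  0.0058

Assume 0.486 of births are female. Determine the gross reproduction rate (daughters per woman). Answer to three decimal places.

Proportion female at birth = 0.486.
Sum of ASFRs = 0.0347 + 0.1022 + 0.1561 + 0.2007 + 0.1066 + 0.0379 + 0.0058 = 0.6440
TFR = 5 × 0.6440 = 3.22
GRR = 0.486 × 3.22 = 1.56492

1.565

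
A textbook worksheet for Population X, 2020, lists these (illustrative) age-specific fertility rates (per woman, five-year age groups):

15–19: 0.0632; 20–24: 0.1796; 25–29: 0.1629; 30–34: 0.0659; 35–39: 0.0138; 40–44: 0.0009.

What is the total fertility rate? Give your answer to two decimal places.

Sum of ASFRs = 0.0632 + 0.1796 + 0.1629 + 0.0659 + 0.0138 + 0.0009 = 0.4863
TFR = 5 × 0.4863 = 2.4315

2.43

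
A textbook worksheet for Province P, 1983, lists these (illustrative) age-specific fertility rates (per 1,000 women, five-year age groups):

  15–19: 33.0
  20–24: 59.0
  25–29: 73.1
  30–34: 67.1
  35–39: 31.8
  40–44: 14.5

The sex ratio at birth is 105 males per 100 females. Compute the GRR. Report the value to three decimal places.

0.679

Proportion female at birth = 100 / (100 + 105) = 0.48780.
Sum of ASFRs = 33.0 + 59.0 + 73.1 + 67.1 + 31.8 + 14.5 = 278.5
TFR = 5 × 278.5 / 1000 = 1.3925
GRR = 0.48780 × 1.3925 = 0.67926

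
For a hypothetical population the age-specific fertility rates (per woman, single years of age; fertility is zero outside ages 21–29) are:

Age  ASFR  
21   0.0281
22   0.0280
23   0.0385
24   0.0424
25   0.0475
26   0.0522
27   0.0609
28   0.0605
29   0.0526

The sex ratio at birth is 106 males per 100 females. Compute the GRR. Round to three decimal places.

Proportion female at birth = 100 / (100 + 106) = 0.48544.
Sum of ASFRs = 0.0281 + 0.0280 + 0.0385 + 0.0424 + 0.0475 + 0.0522 + 0.0609 + 0.0605 + 0.0526 = 0.4107
TFR = 0.4107
GRR = 0.48544 × 0.4107 = 0.19937

0.199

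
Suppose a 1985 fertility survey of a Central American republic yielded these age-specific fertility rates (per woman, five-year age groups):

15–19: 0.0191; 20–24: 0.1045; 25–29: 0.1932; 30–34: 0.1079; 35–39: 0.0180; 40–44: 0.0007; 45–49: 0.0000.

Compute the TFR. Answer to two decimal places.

2.22

Sum of ASFRs = 0.0191 + 0.1045 + 0.1932 + 0.1079 + 0.0180 + 0.0007 + 0.0000 = 0.4434
TFR = 5 × 0.4434 = 2.217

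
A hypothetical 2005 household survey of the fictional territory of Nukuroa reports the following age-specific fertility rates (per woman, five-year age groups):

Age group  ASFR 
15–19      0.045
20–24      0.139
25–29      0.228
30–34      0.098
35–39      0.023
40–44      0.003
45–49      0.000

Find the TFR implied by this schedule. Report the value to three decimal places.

2.680

Sum of ASFRs = 0.045 + 0.139 + 0.228 + 0.098 + 0.023 + 0.003 + 0.000 = 0.536
TFR = 5 × 0.536 = 2.68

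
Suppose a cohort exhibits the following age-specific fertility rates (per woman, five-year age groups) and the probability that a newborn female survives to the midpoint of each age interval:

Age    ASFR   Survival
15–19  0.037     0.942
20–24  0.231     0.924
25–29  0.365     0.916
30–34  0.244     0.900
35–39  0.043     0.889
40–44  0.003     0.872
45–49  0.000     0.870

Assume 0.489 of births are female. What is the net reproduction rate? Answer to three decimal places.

2.061

Proportion female at birth = 0.489.
Each age group contributes 5 × ASFR × survival:
  15–19: 5 × 0.037 × 0.942 = 0.17427
  20–24: 5 × 0.231 × 0.924 = 1.06722
  25–29: 5 × 0.365 × 0.916 = 1.67170
  30–34: 5 × 0.244 × 0.900 = 1.09800
  35–39: 5 × 0.043 × 0.889 = 0.19114
  40–44: 5 × 0.003 × 0.872 = 0.01308
  45–49: 5 × 0.000 × 0.870 = 0.00000
Sum = 4.21541
NRR = 0.489 × 4.21541 = 2.06134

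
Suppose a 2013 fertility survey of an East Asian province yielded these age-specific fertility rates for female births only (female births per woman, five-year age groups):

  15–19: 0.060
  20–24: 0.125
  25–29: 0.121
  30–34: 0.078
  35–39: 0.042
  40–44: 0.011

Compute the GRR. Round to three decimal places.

2.185

Sum of female ASFRs = 0.060 + 0.125 + 0.121 + 0.078 + 0.042 + 0.011 = 0.437
GRR = 5 × 0.437 = 2.185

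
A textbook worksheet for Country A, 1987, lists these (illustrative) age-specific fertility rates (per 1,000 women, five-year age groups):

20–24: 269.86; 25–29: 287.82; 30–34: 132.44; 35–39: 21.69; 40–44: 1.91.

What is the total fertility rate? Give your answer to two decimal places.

Sum of ASFRs = 269.86 + 287.82 + 132.44 + 21.69 + 1.91 = 713.72
TFR = 5 × 713.72 / 1000 = 3.5686

3.57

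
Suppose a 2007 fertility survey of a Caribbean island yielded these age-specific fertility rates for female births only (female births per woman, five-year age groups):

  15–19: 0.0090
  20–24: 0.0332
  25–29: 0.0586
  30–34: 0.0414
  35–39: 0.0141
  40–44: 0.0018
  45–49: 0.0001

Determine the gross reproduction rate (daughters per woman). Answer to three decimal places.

0.791

Sum of female ASFRs = 0.0090 + 0.0332 + 0.0586 + 0.0414 + 0.0141 + 0.0018 + 0.0001 = 0.1582
GRR = 5 × 0.1582 = 0.791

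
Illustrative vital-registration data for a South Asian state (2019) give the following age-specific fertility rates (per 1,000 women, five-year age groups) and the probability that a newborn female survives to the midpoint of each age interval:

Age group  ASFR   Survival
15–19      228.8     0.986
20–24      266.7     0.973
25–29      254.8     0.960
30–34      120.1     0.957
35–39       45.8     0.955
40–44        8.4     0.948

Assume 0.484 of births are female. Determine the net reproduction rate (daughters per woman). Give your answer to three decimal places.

2.169

Proportion female at birth = 0.484.
Survival-weighted fertility by age (5·fₓ·Sₓ):
  15–19: 5 × 228.8/1000 × 0.986 = 1.12798
  20–24: 5 × 266.7/1000 × 0.973 = 1.29750
  25–29: 5 × 254.8/1000 × 0.960 = 1.22304
  30–34: 5 × 120.1/1000 × 0.957 = 0.57468
  35–39: 5 × 45.8/1000 × 0.955 = 0.21870
  40–44: 5 × 8.4/1000 × 0.948 = 0.03982
Sum = 4.48172
NRR = 0.484 × 4.48172 = 2.16915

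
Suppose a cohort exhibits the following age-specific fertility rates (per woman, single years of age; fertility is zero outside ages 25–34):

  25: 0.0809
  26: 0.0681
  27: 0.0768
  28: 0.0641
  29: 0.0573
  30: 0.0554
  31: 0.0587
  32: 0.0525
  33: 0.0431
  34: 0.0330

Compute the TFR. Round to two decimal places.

0.59

Sum of ASFRs = 0.0809 + 0.0681 + 0.0768 + 0.0641 + 0.0573 + 0.0554 + 0.0587 + 0.0525 + 0.0431 + 0.0330 = 0.5899
TFR = 0.5899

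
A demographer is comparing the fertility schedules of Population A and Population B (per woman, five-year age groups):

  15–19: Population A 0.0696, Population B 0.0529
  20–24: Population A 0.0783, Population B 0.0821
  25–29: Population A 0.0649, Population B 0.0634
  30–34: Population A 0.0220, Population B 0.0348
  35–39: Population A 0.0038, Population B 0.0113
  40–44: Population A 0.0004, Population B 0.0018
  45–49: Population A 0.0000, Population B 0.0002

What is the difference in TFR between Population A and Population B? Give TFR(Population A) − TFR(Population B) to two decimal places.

Population A:
  Sum of ASFRs = 0.0696 + 0.0783 + 0.0649 + 0.0220 + 0.0038 + 0.0004 + 0.0000 = 0.2390
  TFR = 5 × 0.2390 = 1.195
Population B:
  Sum of ASFRs = 0.0529 + 0.0821 + 0.0634 + 0.0348 + 0.0113 + 0.0018 + 0.0002 = 0.2465
  TFR = 5 × 0.2465 = 1.2325
Difference = 1.195 − 1.2325 = -0.0375

-0.04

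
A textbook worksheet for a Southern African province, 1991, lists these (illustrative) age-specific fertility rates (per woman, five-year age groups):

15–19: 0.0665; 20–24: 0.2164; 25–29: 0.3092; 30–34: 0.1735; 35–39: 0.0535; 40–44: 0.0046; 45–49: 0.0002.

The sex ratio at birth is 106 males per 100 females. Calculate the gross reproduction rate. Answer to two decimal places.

Proportion female at birth = 100 / (100 + 106) = 0.48544.
Sum of ASFRs = 0.0665 + 0.2164 + 0.3092 + 0.1735 + 0.0535 + 0.0046 + 0.0002 = 0.8239
TFR = 5 × 0.8239 = 4.1195
GRR = 0.48544 × 4.1195 = 1.99977

2.00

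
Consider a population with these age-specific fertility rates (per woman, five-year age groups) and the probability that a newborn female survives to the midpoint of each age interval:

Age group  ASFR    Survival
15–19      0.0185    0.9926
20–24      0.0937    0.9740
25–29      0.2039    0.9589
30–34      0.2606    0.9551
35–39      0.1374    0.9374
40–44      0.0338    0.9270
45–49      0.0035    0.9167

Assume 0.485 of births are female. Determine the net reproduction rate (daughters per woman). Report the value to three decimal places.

1.740

Proportion female at birth = 0.485.
Per-age-group product (5 × ASFR × survival probability):
  15–19: 5 × 0.0185 × 0.9926 = 0.09182
  20–24: 5 × 0.0937 × 0.9740 = 0.45632
  25–29: 5 × 0.2039 × 0.9589 = 0.97760
  30–34: 5 × 0.2606 × 0.9551 = 1.24450
  35–39: 5 × 0.1374 × 0.9374 = 0.64399
  40–44: 5 × 0.0338 × 0.9270 = 0.15666
  45–49: 5 × 0.0035 × 0.9167 = 0.01604
Sum = 3.58693
NRR = 0.485 × 3.58693 = 1.73966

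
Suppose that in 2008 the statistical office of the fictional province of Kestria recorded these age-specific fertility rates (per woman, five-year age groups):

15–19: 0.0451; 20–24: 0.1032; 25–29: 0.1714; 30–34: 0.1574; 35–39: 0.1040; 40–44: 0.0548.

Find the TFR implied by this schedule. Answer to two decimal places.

3.18

Sum of ASFRs = 0.0451 + 0.1032 + 0.1714 + 0.1574 + 0.1040 + 0.0548 = 0.6359
TFR = 5 × 0.6359 = 3.1795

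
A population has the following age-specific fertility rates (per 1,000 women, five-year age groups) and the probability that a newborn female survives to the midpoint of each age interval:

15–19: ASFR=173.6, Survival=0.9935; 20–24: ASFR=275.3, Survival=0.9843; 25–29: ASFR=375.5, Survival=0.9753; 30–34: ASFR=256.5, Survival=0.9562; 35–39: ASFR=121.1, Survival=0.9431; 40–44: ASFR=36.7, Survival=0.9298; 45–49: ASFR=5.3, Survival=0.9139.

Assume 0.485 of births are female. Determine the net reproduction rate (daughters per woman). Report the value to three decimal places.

Proportion female at birth = 0.485.
Per-age-group product (5 × ASFR × survival probability):
  15–19: 5 × 173.6/1000 × 0.9935 = 0.86236
  20–24: 5 × 275.3/1000 × 0.9843 = 1.35489
  25–29: 5 × 375.5/1000 × 0.9753 = 1.83113
  30–34: 5 × 256.5/1000 × 0.9562 = 1.22633
  35–39: 5 × 121.1/1000 × 0.9431 = 0.57105
  40–44: 5 × 36.7/1000 × 0.9298 = 0.17062
  45–49: 5 × 5.3/1000 × 0.9139 = 0.02422
Sum = 6.04060
NRR = 0.485 × 6.04060 = 2.92969
NRR > 1, so each generation more than replaces itself.

2.930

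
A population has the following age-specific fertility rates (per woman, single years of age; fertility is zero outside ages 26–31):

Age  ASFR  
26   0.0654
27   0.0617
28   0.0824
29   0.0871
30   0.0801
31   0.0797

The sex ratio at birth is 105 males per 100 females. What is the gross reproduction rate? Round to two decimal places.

Proportion female at birth = 100 / (100 + 105) = 0.48780.
Sum of ASFRs = 0.0654 + 0.0617 + 0.0824 + 0.0871 + 0.0801 + 0.0797 = 0.4564
TFR = 0.4564
GRR = 0.48780 × 0.4564 = 0.22263

0.22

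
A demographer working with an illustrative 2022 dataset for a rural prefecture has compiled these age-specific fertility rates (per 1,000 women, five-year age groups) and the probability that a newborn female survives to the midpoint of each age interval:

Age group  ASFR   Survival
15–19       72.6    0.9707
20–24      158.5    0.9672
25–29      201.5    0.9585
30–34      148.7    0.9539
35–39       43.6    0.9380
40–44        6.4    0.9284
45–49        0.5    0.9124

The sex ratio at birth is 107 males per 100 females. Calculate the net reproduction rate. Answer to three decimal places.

Proportion female at birth = 100 / (100 + 107) = 0.48309.
Per-age-group product (5 × ASFR × survival probability):
  15–19: 5 × 72.6/1000 × 0.9707 = 0.35236
  20–24: 5 × 158.5/1000 × 0.9672 = 0.76651
  25–29: 5 × 201.5/1000 × 0.9585 = 0.96569
  30–34: 5 × 148.7/1000 × 0.9539 = 0.70922
  35–39: 5 × 43.6/1000 × 0.9380 = 0.20448
  40–44: 5 × 6.4/1000 × 0.9284 = 0.02971
  45–49: 5 × 0.5/1000 × 0.9124 = 0.00228
Sum = 3.03025
NRR = 0.48309 × 3.03025 = 1.46388
With NRR above 1 the population is above replacement fertility.

1.464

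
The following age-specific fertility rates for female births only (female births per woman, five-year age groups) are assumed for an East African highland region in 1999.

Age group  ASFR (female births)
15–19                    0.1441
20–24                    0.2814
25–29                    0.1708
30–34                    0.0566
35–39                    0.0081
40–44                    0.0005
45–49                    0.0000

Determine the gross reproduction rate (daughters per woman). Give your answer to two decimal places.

Sum of female ASFRs = 0.1441 + 0.2814 + 0.1708 + 0.0566 + 0.0081 + 0.0005 + 0.0000 = 0.6615
GRR = 5 × 0.6615 = 3.3075

3.31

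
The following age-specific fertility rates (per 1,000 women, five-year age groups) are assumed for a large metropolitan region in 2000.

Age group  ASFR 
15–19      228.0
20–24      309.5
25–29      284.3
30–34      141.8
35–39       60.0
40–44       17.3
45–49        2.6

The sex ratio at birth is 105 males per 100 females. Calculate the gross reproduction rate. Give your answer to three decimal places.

Proportion female at birth = 100 / (100 + 105) = 0.48780.
Sum of ASFRs = 228.0 + 309.5 + 284.3 + 141.8 + 60.0 + 17.3 + 2.6 = 1043.5
TFR = 5 × 1043.5 / 1000 = 5.2175
GRR = 0.48780 × 5.2175 = 2.54510

2.545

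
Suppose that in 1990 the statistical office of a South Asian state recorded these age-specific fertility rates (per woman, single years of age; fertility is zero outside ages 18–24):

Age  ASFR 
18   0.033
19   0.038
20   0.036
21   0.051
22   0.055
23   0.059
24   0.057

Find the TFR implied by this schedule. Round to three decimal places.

Sum of ASFRs = 0.033 + 0.038 + 0.036 + 0.051 + 0.055 + 0.059 + 0.057 = 0.329
TFR = 0.329

0.329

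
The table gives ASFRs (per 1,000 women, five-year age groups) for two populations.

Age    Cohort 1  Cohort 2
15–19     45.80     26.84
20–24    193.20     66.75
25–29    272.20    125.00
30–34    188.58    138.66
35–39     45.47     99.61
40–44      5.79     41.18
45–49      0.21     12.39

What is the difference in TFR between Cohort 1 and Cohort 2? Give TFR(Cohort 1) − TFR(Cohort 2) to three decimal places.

1.204

Cohort 1:
  Sum of ASFRs = 45.80 + 193.20 + 272.20 + 188.58 + 45.47 + 5.79 + 0.21 = 751.25
  TFR = 5 × 751.25 / 1000 = 3.75625
Cohort 2:
  Sum of ASFRs = 26.84 + 66.75 + 125.00 + 138.66 + 99.61 + 41.18 + 12.39 = 510.43
  TFR = 5 × 510.43 / 1000 = 2.55215
Difference = 3.75625 − 2.55215 = 1.2041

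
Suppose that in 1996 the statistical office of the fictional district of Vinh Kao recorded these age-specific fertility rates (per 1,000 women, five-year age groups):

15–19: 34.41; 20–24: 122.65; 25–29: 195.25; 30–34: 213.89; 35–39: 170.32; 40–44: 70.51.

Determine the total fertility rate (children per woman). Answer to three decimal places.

Sum of ASFRs = 34.41 + 122.65 + 195.25 + 213.89 + 170.32 + 70.51 = 807.03
TFR = 5 × 807.03 / 1000 = 4.03515

4.035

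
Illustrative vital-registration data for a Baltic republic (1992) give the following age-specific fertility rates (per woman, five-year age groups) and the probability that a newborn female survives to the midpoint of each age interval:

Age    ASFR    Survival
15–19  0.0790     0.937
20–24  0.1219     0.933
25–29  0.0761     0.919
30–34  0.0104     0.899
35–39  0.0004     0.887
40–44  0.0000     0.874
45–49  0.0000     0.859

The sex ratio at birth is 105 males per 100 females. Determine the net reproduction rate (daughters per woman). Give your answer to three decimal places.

0.652

Proportion female at birth = 100 / (100 + 105) = 0.48780.
Per-age-group product (5 × ASFR × survival probability):
  15–19: 5 × 0.0790 × 0.937 = 0.37012
  20–24: 5 × 0.1219 × 0.933 = 0.56866
  25–29: 5 × 0.0761 × 0.919 = 0.34968
  30–34: 5 × 0.0104 × 0.899 = 0.04675
  35–39: 5 × 0.0004 × 0.887 = 0.00177
  40–44: 5 × 0.0000 × 0.874 = 0.00000
  45–49: 5 × 0.0000 × 0.859 = 0.00000
Sum = 1.33698
NRR = 0.48780 × 1.33698 = 0.65218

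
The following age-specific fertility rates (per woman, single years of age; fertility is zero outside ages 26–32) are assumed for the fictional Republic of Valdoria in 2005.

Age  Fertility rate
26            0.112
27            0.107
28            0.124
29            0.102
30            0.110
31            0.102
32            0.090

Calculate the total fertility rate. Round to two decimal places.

Sum of ASFRs = 0.112 + 0.107 + 0.124 + 0.102 + 0.110 + 0.102 + 0.090 = 0.747
TFR = 0.747

0.75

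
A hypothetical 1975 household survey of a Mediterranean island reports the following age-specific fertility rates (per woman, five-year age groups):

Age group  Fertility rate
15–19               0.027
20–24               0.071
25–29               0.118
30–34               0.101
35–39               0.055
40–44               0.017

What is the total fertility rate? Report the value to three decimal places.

1.945

Sum of ASFRs = 0.027 + 0.071 + 0.118 + 0.101 + 0.055 + 0.017 = 0.389
TFR = 5 × 0.389 = 1.945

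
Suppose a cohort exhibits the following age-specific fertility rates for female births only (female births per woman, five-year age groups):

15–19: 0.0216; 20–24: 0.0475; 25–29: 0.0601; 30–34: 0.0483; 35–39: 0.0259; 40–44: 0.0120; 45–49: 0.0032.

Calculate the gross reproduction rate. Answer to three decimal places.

1.093

Sum of female ASFRs = 0.0216 + 0.0475 + 0.0601 + 0.0483 + 0.0259 + 0.0120 + 0.0032 = 0.2186
GRR = 5 × 0.2186 = 1.093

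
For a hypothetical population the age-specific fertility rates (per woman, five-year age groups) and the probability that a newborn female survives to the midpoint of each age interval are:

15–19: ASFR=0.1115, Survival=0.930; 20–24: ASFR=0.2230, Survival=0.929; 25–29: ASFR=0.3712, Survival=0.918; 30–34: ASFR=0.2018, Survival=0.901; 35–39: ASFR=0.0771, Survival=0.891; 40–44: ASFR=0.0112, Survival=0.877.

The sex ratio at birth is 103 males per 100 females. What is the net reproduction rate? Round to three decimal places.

2.246

Proportion female at birth = 100 / (100 + 103) = 0.49261.
Per-age-group product (5 × ASFR × survival probability):
  15–19: 5 × 0.1115 × 0.930 = 0.51848
  20–24: 5 × 0.2230 × 0.929 = 1.03584
  25–29: 5 × 0.3712 × 0.918 = 1.70381
  30–34: 5 × 0.2018 × 0.901 = 0.90911
  35–39: 5 × 0.0771 × 0.891 = 0.34348
  40–44: 5 × 0.0112 × 0.877 = 0.04911
Sum = 4.55983
NRR = 0.49261 × 4.55983 = 2.24622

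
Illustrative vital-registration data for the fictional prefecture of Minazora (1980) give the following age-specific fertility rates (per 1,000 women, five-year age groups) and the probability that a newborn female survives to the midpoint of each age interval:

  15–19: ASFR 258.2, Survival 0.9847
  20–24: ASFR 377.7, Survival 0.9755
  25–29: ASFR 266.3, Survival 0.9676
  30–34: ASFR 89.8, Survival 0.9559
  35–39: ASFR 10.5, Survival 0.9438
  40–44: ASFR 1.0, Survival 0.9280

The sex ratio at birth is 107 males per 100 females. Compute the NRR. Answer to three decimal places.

2.360

Proportion female at birth = 100 / (100 + 107) = 0.48309.
Survival-weighted fertility by age (5·fₓ·Sₓ):
  15–19: 5 × 258.2/1000 × 0.9847 = 1.27125
  20–24: 5 × 377.7/1000 × 0.9755 = 1.84223
  25–29: 5 × 266.3/1000 × 0.9676 = 1.28836
  30–34: 5 × 89.8/1000 × 0.9559 = 0.42920
  35–39: 5 × 10.5/1000 × 0.9438 = 0.04955
  40–44: 5 × 1.0/1000 × 0.9280 = 0.00464
Sum = 4.88523
NRR = 0.48309 × 4.88523 = 2.36001
With NRR above 1 the population is above replacement fertility.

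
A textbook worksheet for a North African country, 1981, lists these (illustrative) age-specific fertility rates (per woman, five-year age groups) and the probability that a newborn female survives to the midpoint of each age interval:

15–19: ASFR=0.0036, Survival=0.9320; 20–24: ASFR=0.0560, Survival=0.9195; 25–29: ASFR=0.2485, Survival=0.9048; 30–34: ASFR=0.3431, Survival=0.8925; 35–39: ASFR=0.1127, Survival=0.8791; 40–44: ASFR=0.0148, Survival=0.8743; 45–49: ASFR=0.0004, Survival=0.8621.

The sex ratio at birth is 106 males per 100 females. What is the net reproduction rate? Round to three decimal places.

1.695

Proportion female at birth = 100 / (100 + 106) = 0.48544.
Per-age-group product (5 × ASFR × survival probability):
  15–19: 5 × 0.0036 × 0.9320 = 0.01678
  20–24: 5 × 0.0560 × 0.9195 = 0.25746
  25–29: 5 × 0.2485 × 0.9048 = 1.12421
  30–34: 5 × 0.3431 × 0.8925 = 1.53108
  35–39: 5 × 0.1127 × 0.8791 = 0.49537
  40–44: 5 × 0.0148 × 0.8743 = 0.06470
  45–49: 5 × 0.0004 × 0.8621 = 0.00172
Sum = 3.49132
NRR = 0.48544 × 3.49132 = 1.69483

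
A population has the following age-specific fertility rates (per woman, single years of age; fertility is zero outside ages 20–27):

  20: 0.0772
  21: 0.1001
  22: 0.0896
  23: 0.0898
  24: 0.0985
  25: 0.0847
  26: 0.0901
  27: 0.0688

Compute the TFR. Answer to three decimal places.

0.699

Sum of ASFRs = 0.0772 + 0.1001 + 0.0896 + 0.0898 + 0.0985 + 0.0847 + 0.0901 + 0.0688 = 0.6988
TFR = 0.6988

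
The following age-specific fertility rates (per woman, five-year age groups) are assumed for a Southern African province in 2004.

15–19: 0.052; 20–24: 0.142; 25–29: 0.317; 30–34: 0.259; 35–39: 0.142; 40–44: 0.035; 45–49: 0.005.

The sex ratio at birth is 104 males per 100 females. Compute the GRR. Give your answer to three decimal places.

2.333

Proportion female at birth = 100 / (100 + 104) = 0.49020.
Sum of ASFRs = 0.052 + 0.142 + 0.317 + 0.259 + 0.142 + 0.035 + 0.005 = 0.952
TFR = 5 × 0.952 = 4.76
GRR = 0.49020 × 4.76 = 2.33335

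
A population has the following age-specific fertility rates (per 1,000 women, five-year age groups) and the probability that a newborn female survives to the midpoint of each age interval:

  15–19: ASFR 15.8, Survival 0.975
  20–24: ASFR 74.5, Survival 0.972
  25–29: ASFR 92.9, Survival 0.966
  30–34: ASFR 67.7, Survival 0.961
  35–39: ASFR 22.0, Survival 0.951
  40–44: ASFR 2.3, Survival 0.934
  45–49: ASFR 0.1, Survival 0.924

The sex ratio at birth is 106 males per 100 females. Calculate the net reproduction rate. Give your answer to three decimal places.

Proportion female at birth = 100 / (100 + 106) = 0.48544.
Survival-weighted fertility by age (5·fₓ·Sₓ):
  15–19: 5 × 15.8/1000 × 0.975 = 0.07703
  20–24: 5 × 74.5/1000 × 0.972 = 0.36207
  25–29: 5 × 92.9/1000 × 0.966 = 0.44871
  30–34: 5 × 67.7/1000 × 0.961 = 0.32530
  35–39: 5 × 22.0/1000 × 0.951 = 0.10461
  40–44: 5 × 2.3/1000 × 0.934 = 0.01074
  45–49: 5 × 0.1/1000 × 0.924 = 0.00046
Sum = 1.32892
NRR = 0.48544 × 1.32892 = 0.64511
NRR < 1, so the cohort does not fully replace itself.

0.645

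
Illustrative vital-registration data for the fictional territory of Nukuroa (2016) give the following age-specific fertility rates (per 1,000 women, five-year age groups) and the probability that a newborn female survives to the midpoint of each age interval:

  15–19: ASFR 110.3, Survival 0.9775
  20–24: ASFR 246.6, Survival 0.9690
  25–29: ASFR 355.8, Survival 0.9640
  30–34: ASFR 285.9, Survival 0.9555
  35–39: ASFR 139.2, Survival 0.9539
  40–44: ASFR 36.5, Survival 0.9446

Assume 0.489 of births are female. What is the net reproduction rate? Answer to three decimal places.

2.763

Proportion female at birth = 0.489.
Weighting each age-specific rate by interval width and survival:
  15–19: 5 × 110.3/1000 × 0.9775 = 0.53909
  20–24: 5 × 246.6/1000 × 0.9690 = 1.19478
  25–29: 5 × 355.8/1000 × 0.9640 = 1.71496
  30–34: 5 × 285.9/1000 × 0.9555 = 1.36589
  35–39: 5 × 139.2/1000 × 0.9539 = 0.66391
  40–44: 5 × 36.5/1000 × 0.9446 = 0.17239
Sum = 5.65102
NRR = 0.489 × 5.65102 = 2.76335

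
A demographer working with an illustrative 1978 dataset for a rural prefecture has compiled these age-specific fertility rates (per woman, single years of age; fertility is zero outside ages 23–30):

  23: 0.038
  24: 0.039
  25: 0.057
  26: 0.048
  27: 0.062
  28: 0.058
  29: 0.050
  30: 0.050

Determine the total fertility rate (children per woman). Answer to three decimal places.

0.402

Sum of ASFRs = 0.038 + 0.039 + 0.057 + 0.048 + 0.062 + 0.058 + 0.050 + 0.050 = 0.402
TFR = 0.402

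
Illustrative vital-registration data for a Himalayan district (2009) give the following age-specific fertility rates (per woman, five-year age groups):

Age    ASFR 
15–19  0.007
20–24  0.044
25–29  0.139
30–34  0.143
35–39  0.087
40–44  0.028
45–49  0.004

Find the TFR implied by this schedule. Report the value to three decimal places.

Sum of ASFRs = 0.007 + 0.044 + 0.139 + 0.143 + 0.087 + 0.028 + 0.004 = 0.452
TFR = 5 × 0.452 = 2.26

2.260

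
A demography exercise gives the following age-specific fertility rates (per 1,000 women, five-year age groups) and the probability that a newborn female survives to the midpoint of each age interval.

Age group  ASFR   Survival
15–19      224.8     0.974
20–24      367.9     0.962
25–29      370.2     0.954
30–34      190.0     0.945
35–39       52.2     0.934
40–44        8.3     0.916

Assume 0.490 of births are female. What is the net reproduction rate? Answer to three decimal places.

Proportion female at birth = 0.490.
Each age group contributes 5 × ASFR × survival:
  15–19: 5 × 224.8/1000 × 0.974 = 1.09478
  20–24: 5 × 367.9/1000 × 0.962 = 1.76960
  25–29: 5 × 370.2/1000 × 0.954 = 1.76585
  30–34: 5 × 190.0/1000 × 0.945 = 0.89775
  35–39: 5 × 52.2/1000 × 0.934 = 0.24377
  40–44: 5 × 8.3/1000 × 0.916 = 0.03801
Sum = 5.80976
NRR = 0.490 × 5.80976 = 2.84678
NRR > 1, so each generation more than replaces itself.

2.847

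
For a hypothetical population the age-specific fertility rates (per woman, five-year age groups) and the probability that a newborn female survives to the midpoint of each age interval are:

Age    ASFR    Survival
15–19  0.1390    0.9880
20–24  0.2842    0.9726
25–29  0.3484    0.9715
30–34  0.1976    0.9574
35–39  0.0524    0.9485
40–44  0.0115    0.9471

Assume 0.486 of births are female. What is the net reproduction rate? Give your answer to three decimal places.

2.435

Proportion female at birth = 0.486.
Survival-weighted fertility by age (5·fₓ·Sₓ):
  15–19: 5 × 0.1390 × 0.9880 = 0.68666
  20–24: 5 × 0.2842 × 0.9726 = 1.38206
  25–29: 5 × 0.3484 × 0.9715 = 1.69235
  30–34: 5 × 0.1976 × 0.9574 = 0.94591
  35–39: 5 × 0.0524 × 0.9485 = 0.24851
  40–44: 5 × 0.0115 × 0.9471 = 0.05446
Sum = 5.00995
NRR = 0.486 × 5.00995 = 2.43484
NRR > 1, so each generation more than replaces itself.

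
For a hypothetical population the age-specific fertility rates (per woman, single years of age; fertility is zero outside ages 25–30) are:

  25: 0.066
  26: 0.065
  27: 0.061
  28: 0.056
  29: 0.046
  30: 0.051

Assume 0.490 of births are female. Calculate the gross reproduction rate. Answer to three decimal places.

0.169

Proportion female at birth = 0.490.
Sum of ASFRs = 0.066 + 0.065 + 0.061 + 0.056 + 0.046 + 0.051 = 0.345
TFR = 0.345
GRR = 0.490 × 0.345 = 0.16905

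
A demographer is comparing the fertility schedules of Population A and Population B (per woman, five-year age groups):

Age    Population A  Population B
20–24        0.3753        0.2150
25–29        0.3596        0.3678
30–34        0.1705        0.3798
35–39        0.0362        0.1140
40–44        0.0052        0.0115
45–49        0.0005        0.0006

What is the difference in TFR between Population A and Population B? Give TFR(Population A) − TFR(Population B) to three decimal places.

-0.707

Population A:
  Sum of ASFRs = 0.3753 + 0.3596 + 0.1705 + 0.0362 + 0.0052 + 0.0005 = 0.9473
  TFR = 5 × 0.9473 = 4.7365
Population B:
  Sum of ASFRs = 0.2150 + 0.3678 + 0.3798 + 0.1140 + 0.0115 + 0.0006 = 1.0887
  TFR = 5 × 1.0887 = 5.4435
Difference = 4.7365 − 5.4435 = -0.707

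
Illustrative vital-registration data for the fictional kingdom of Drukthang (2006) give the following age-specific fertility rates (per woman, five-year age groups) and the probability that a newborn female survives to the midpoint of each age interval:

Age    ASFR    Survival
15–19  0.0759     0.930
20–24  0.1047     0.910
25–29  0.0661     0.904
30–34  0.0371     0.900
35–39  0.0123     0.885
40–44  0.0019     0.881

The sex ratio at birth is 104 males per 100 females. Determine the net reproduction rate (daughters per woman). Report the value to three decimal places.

Proportion female at birth = 100 / (100 + 104) = 0.49020.
Each age group contributes 5 × ASFR × survival:
  15–19: 5 × 0.0759 × 0.930 = 0.35294
  20–24: 5 × 0.1047 × 0.910 = 0.47639
  25–29: 5 × 0.0661 × 0.904 = 0.29877
  30–34: 5 × 0.0371 × 0.900 = 0.16695
  35–39: 5 × 0.0123 × 0.885 = 0.05443
  40–44: 5 × 0.0019 × 0.881 = 0.00837
Sum = 1.35785
NRR = 0.49020 × 1.35785 = 0.66562
NRR < 1, so the cohort does not fully replace itself.

0.666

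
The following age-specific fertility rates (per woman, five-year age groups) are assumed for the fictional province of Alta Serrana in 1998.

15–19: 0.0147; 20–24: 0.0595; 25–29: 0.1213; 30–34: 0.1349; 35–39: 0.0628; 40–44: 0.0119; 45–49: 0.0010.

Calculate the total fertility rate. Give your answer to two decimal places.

Sum of ASFRs = 0.0147 + 0.0595 + 0.1213 + 0.1349 + 0.0628 + 0.0119 + 0.0010 = 0.4061
TFR = 5 × 0.4061 = 2.0305

2.03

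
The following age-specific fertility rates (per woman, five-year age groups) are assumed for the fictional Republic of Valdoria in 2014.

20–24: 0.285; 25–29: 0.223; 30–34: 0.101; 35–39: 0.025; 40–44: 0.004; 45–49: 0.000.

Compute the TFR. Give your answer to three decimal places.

Sum of ASFRs = 0.285 + 0.223 + 0.101 + 0.025 + 0.004 + 0.000 = 0.638
TFR = 5 × 0.638 = 3.19

3.190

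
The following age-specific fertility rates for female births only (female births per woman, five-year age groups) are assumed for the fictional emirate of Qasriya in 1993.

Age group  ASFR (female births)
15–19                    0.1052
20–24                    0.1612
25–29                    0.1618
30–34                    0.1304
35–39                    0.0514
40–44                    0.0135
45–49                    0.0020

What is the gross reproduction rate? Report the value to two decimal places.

Sum of female ASFRs = 0.1052 + 0.1612 + 0.1618 + 0.1304 + 0.0514 + 0.0135 + 0.0020 = 0.6255
GRR = 5 × 0.6255 = 3.1275

3.13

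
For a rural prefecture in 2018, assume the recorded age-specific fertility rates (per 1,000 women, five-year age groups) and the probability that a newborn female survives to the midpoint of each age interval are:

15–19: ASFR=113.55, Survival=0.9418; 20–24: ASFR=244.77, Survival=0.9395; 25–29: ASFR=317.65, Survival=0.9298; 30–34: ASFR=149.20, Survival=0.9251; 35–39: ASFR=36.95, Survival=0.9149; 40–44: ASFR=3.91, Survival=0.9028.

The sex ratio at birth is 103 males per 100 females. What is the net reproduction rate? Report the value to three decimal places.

1.989

Proportion female at birth = 100 / (100 + 103) = 0.49261.
Per-age-group product (5 × ASFR × survival probability):
  15–19: 5 × 113.55/1000 × 0.9418 = 0.53471
  20–24: 5 × 244.77/1000 × 0.9395 = 1.14981
  25–29: 5 × 317.65/1000 × 0.9298 = 1.47675
  30–34: 5 × 149.20/1000 × 0.9251 = 0.69012
  35–39: 5 × 36.95/1000 × 0.9149 = 0.16903
  40–44: 5 × 3.91/1000 × 0.9028 = 0.01765
Sum = 4.03807
NRR = 0.49261 × 4.03807 = 1.98919
An NRR exceeding 1 indicates intrinsic growth under these rates.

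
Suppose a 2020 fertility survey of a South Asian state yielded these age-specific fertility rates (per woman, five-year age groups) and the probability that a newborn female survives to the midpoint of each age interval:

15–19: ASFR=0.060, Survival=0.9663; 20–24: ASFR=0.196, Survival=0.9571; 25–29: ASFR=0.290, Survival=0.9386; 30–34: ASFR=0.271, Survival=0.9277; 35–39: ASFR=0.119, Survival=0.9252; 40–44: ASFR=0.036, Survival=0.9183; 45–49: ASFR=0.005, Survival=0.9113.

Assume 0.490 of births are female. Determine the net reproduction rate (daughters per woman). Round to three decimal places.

2.246

Proportion female at birth = 0.490.
Weighting each age-specific rate by interval width and survival:
  15–19: 5 × 0.060 × 0.9663 = 0.28989
  20–24: 5 × 0.196 × 0.9571 = 0.93796
  25–29: 5 × 0.290 × 0.9386 = 1.36097
  30–34: 5 × 0.271 × 0.9277 = 1.25703
  35–39: 5 × 0.119 × 0.9252 = 0.55049
  40–44: 5 × 0.036 × 0.9183 = 0.16529
  45–49: 5 × 0.005 × 0.9113 = 0.02278
Sum = 4.58441
NRR = 0.490 × 4.58441 = 2.24636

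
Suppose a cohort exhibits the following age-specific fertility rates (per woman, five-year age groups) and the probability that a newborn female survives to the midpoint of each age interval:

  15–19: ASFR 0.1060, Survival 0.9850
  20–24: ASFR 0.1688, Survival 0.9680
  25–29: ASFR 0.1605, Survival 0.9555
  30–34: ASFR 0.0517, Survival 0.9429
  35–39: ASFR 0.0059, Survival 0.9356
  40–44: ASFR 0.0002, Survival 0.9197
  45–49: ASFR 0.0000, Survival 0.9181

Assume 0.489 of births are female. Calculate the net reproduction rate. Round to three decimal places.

1.163

Proportion female at birth = 0.489.
Weighting each age-specific rate by interval width and survival:
  15–19: 5 × 0.1060 × 0.9850 = 0.52205
  20–24: 5 × 0.1688 × 0.9680 = 0.81699
  25–29: 5 × 0.1605 × 0.9555 = 0.76679
  30–34: 5 × 0.0517 × 0.9429 = 0.24374
  35–39: 5 × 0.0059 × 0.9356 = 0.02760
  40–44: 5 × 0.0002 × 0.9197 = 0.00092
  45–49: 5 × 0.0000 × 0.9181 = 0.00000
Sum = 2.37809
NRR = 0.489 × 2.37809 = 1.16289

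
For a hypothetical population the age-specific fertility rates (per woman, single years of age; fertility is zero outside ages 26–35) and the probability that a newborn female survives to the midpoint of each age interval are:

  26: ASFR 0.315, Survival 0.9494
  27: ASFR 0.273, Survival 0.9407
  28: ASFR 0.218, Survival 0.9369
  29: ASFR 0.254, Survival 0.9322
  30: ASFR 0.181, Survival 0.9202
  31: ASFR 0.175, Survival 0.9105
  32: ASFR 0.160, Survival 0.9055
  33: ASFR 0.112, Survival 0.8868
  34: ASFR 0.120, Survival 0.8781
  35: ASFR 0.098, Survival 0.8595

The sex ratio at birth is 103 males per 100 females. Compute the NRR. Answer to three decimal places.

0.865

Proportion female at birth = 100 / (100 + 103) = 0.49261.
Each age group contributes 1 × ASFR × survival:
  26: 1 × 0.315 × 0.9494 = 0.29906
  27: 1 × 0.273 × 0.9407 = 0.25681
  28: 1 × 0.218 × 0.9369 = 0.20424
  29: 1 × 0.254 × 0.9322 = 0.23678
  30: 1 × 0.181 × 0.9202 = 0.16656
  31: 1 × 0.175 × 0.9105 = 0.15934
  32: 1 × 0.160 × 0.9055 = 0.14488
  33: 1 × 0.112 × 0.8868 = 0.09932
  34: 1 × 0.120 × 0.8781 = 0.10537
  35: 1 × 0.098 × 0.8595 = 0.08423
Sum = 1.75659
NRR = 0.49261 × 1.75659 = 0.86531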